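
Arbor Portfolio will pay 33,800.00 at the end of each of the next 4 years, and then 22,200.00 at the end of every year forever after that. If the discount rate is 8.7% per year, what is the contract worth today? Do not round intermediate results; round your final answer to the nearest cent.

PV of 4-year annuity: 33,800.00 × [1 − (1+0.087)^−4] / 0.087 = 110227.49216
Perpetuity value at year 4: 22,200.00 / 0.087 = 255172.41379
PV of perpetuity: 255172.41379 / (1+0.087)^4 = 182774.47516
Total PV = 110227.49216 + 182774.47516 = 293001.96731

293001.97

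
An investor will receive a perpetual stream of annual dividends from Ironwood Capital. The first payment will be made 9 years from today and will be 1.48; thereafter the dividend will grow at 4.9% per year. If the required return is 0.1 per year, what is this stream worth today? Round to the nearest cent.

Value at end of year 8: C₁ / (r − g) = 1.48 / (0.1 − 0.049) = 29.0196
Discount to today: PV = 29.0196 / (1 + 0.1)^8 = 29.0196 / 2.143589 = 13.54

13.54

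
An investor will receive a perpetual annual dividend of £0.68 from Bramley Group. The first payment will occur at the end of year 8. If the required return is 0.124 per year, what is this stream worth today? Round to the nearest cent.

Value at end of year 7: C / r = £0.68 / 0.124 = £5.4839
Discount to today: PV = £5.4839 / (1 + 0.124)^7 = £5.4839 / 2.266544 = £2.42

£2.42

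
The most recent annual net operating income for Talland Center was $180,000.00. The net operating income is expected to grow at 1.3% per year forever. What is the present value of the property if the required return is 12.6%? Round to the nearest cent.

D₁ = D₀ × (1 + g) = $180,000.00 × 1.013 = $182,340.0000
Growing perpetuity: P = D₁ / (r − g) = $182,340.0000 / (0.126 − 0.013) = $1,613,628.32

$1613628.32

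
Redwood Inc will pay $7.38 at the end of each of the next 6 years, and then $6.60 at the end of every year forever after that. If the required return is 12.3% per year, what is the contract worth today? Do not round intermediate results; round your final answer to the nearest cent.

$56.84

PV of 6-year annuity: $7.38 × [1 − (1+0.123)^−6] / 0.123 = 30.08612
Perpetuity value at year 6: $6.60 / 0.123 = 53.65854
PV of perpetuity: 53.65854 / (1+0.123)^6 = 26.75225
Total PV = 30.08612 + 26.75225 = 56.83837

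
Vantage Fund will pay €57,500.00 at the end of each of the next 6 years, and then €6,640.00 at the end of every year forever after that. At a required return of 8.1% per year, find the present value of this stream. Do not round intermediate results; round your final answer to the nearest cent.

€316383.40

PV of 6-year annuity: €57,500.00 × [1 − (1+0.081)^−6] / 0.081 = 265011.10955
Perpetuity value at year 6: €6,640.00 / 0.081 = 81975.30864
PV of perpetuity: 81975.30864 / (1+0.081)^6 = 51372.28660
Total PV = 265011.10955 + 51372.28660 = 316383.39615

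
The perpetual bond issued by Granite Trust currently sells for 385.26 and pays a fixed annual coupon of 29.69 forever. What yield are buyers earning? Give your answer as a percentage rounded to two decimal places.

P = C/r ⇒ r = C/P = 29.69/385.26 = 0.077065

7.71%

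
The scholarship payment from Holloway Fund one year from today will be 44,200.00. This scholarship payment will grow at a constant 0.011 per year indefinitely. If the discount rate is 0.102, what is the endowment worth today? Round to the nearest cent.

485714.29

Growing perpetuity: P = D₁ / (r − g) = 44,200.0000 / (0.102 − 0.011) = 485,714.29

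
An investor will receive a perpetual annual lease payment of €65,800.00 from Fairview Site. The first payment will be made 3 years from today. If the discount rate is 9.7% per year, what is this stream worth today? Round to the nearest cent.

€563690.74

Value at end of year 2: C / r = €65,800.00 / 0.097 = €678,350.5155
Discount to today: PV = €678,350.5155 / (1 + 0.097)^2 = €678,350.5155 / 1.203409 = €563,690.74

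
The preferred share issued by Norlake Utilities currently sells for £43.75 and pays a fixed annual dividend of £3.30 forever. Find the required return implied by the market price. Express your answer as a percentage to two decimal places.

P = C/r ⇒ r = C/P = £3.30/£43.75 = 0.075429

7.54%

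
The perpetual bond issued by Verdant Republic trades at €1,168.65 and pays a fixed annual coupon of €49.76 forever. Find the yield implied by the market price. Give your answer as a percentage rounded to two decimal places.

P = C/r ⇒ r = C/P = €49.76/€1,168.65 = 0.042579

4.26%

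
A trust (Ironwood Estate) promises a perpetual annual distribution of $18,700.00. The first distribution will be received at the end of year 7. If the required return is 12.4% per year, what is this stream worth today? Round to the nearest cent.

Value at end of year 6: C / r = $18,700.00 / 0.124 = $150,806.4516
Discount to today: PV = $150,806.4516 / (1 + 0.124)^6 = $150,806.4516 / 2.016498 = $74,786.30

$74786.30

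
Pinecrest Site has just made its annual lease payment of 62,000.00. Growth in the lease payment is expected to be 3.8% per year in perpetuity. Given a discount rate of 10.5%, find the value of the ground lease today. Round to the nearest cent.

D₁ = D₀ × (1 + g) = 62,000.00 × 1.038 = 64,356.0000
Growing perpetuity: P = D₁ / (r − g) = 64,356.0000 / (0.105 − 0.038) = 960,537.31

960537.31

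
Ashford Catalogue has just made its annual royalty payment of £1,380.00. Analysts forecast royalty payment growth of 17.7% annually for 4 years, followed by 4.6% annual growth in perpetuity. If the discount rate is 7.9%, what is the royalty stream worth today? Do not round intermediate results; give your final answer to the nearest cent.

£68824.74

D_1 = 1624.26000
D_2 = 1911.75402
D_3 = 2250.13448
D_4 = 2648.40828
Terminal value at year 4: TV = D_4×(1+g_2)/(r−g_2) = 2770.23507/0.033 = 83946.51715
P_0 = D_1/(1+r)^1 + D_2/(1+r)^2 + D_3/(1+r)^3 + D_4/(1+r)^4 + TV/(1+r)^4
    = 1505.33828 + 1642.06038 + 1791.20025 + 1953.88572 + 61932.25648 = 68824.74111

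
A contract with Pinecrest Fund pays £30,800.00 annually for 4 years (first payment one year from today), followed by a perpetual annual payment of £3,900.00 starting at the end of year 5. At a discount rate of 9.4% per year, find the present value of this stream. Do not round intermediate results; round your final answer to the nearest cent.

£127878.13

PV of 4-year annuity: £30,800.00 × [1 − (1+0.094)^−4] / 0.094 = 98913.53946
Perpetuity value at year 4: £3,900.00 / 0.094 = 41489.36170
PV of perpetuity: 41489.36170 / (1+0.094)^4 = 28964.59534
Total PV = 98913.53946 + 28964.59534 = 127878.13480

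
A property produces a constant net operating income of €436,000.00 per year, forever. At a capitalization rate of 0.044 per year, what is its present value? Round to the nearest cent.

€9909090.91

Level perpetuity: PV = C / r = €436,000.00 / 0.044 = €9,909,090.91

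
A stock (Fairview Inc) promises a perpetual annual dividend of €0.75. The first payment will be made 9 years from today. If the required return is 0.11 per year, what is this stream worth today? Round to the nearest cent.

Value at end of year 8: C / r = €0.75 / 0.11 = €6.8182
Discount to today: PV = €6.8182 / (1 + 0.11)^8 = €6.8182 / 2.304538 = €2.96

€2.96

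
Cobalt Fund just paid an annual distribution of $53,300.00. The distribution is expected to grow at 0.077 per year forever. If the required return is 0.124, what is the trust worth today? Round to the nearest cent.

$1221363.83

D₁ = D₀ × (1 + g) = $53,300.00 × 1.077 = $57,404.1000
Growing perpetuity: P = D₁ / (r − g) = $57,404.1000 / (0.124 − 0.077) = $1,221,363.83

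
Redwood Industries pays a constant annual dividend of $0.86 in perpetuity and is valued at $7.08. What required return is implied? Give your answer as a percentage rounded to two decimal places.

12.15%

P = C/r ⇒ r = C/P = $0.86/$7.08 = 0.121469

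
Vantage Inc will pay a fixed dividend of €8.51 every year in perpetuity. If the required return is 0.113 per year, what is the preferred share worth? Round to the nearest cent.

Level perpetuity: PV = C / r = €8.51 / 0.113 = €75.31

€75.31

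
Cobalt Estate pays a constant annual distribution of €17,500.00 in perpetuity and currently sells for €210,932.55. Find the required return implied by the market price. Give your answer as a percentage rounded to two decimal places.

8.30%

P = C/r ⇒ r = C/P = €17,500.00/€210,932.55 = 0.082965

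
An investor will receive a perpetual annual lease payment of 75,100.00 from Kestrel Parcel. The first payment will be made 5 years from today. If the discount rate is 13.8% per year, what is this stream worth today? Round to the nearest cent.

324482.89

Value at end of year 4: C / r = 75,100.00 / 0.138 = 544,202.8986
Discount to today: PV = 544,202.8986 / (1 + 0.138)^4 = 544,202.8986 / 1.677139 = 324,482.89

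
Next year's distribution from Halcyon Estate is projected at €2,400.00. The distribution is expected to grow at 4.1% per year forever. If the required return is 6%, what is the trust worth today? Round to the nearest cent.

€126315.79

Growing perpetuity: P = D₁ / (r − g) = €2,400.0000 / (0.06 − 0.041) = €126,315.79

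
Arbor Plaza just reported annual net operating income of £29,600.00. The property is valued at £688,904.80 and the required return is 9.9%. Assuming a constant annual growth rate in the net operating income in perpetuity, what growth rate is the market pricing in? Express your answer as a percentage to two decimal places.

P = D₀(1+g)/(r−g) ⇒ P(r−g) = D₀(1+g) ⇒ g(P+D₀) = P·r − D₀
g = (P·r − D₀)/(P + D₀) = (£688,904.80×0.099 − £29,600.00) / (£688,904.80 + £29,600.00) = 0.053725

5.37%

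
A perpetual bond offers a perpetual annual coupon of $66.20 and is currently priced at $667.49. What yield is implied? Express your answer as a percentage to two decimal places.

P = C/r ⇒ r = C/P = $66.20/$667.49 = 0.099178

9.92%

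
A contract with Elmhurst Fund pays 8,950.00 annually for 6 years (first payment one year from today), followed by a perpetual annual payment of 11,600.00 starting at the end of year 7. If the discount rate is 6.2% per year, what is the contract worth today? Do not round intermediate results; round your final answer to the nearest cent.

174147.35

PV of 6-year annuity: 8,950.00 × [1 − (1+0.062)^−6] / 0.062 = 43734.85438
Perpetuity value at year 6: 11,600.00 / 0.062 = 187096.77419
PV of perpetuity: 187096.77419 / (1+0.062)^6 = 130412.49365
Total PV = 43734.85438 + 130412.49365 = 174147.34804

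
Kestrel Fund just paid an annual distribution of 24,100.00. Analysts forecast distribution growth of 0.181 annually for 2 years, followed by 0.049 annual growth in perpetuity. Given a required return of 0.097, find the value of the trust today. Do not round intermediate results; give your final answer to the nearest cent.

664310.26

D_1 = 28462.10000
D_2 = 33613.74010
Terminal value at year 2: TV = D_2×(1+g_2)/(r−g_2) = 35260.81336/0.048 = 734600.27844
P_0 = D_1/(1+r)^1 + D_2/(1+r)^2 + TV/(1+r)^2
    = 25945.39654 + 27932.09964 + 610432.76096 = 664310.25714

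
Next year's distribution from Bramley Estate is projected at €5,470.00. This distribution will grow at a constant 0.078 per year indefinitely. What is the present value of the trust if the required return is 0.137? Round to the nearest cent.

€92711.86

Growing perpetuity: P = D₁ / (r − g) = €5,470.0000 / (0.137 − 0.078) = €92,711.86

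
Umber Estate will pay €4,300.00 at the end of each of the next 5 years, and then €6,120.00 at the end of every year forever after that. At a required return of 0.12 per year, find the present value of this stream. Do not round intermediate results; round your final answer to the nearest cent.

PV of 5-year annuity: €4,300.00 × [1 − (1+0.12)^−5] / 0.12 = 15500.53767
Perpetuity value at year 5: €6,120.00 / 0.12 = 51000.00000
PV of perpetuity: 51000.00000 / (1+0.12)^5 = 28938.76964
Total PV = 15500.53767 + 28938.76964 = 44439.30731

€44439.31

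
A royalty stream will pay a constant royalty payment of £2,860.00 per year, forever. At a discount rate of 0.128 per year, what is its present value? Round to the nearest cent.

Level perpetuity: PV = C / r = £2,860.00 / 0.128 = £22,343.75

£22343.75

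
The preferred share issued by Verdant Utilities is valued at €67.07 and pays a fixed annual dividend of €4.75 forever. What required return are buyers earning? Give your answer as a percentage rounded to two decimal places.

P = C/r ⇒ r = C/P = €4.75/€67.07 = 0.070822

7.08%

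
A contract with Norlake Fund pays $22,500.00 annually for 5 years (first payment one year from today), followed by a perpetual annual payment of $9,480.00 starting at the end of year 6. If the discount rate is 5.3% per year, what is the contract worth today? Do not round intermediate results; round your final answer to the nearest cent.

PV of 5-year annuity: $22,500.00 × [1 − (1+0.053)^−5] / 0.053 = 96610.65218
Perpetuity value at year 5: $9,480.00 / 0.053 = 178867.92453
PV of perpetuity: 178867.92453 / (1+0.053)^5 = 138162.63641
Total PV = 96610.65218 + 138162.63641 = 234773.28859

$234773.29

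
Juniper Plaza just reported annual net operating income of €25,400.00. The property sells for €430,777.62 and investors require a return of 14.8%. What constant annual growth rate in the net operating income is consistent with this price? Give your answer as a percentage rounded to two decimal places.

8.41%

P = D₀(1+g)/(r−g) ⇒ P(r−g) = D₀(1+g) ⇒ g(P+D₀) = P·r − D₀
g = (P·r − D₀)/(P + D₀) = (€430,777.62×0.148 − €25,400.00) / (€430,777.62 + €25,400.00) = 0.084079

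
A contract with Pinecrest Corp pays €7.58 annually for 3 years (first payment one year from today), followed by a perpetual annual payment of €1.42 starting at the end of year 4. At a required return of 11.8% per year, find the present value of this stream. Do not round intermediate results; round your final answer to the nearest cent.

€26.88

PV of 3-year annuity: €7.58 × [1 − (1+0.118)^−3] / 0.118 = 18.26863
Perpetuity value at year 3: €1.42 / 0.118 = 12.03390
PV of perpetuity: 12.03390 / (1+0.118)^3 = 8.61154
Total PV = 18.26863 + 8.61154 = 26.88018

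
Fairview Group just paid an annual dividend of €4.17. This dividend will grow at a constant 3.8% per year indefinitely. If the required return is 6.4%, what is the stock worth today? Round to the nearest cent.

D₁ = D₀ × (1 + g) = €4.17 × 1.038 = €4.3285
Growing perpetuity: P = D₁ / (r − g) = €4.3285 / (0.064 − 0.038) = €166.48

€166.48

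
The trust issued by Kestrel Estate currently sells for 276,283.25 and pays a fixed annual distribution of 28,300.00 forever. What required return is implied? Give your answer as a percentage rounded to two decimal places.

P = C/r ⇒ r = C/P = 28,300.00/276,283.25 = 0.102431

10.24%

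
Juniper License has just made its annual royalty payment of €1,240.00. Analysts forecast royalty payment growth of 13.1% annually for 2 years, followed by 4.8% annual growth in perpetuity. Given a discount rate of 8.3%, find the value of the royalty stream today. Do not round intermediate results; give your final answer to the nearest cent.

€43140.62

D_1 = 1402.44000
D_2 = 1586.15964
Terminal value at year 2: TV = D_2×(1+g_2)/(r−g_2) = 1662.29530/0.035 = 47494.15151
P_0 = D_1/(1+r)^1 + D_2/(1+r)^2 + TV/(1+r)^2
    = 1294.95845 + 1352.35273 + 40493.30457 = 43140.61575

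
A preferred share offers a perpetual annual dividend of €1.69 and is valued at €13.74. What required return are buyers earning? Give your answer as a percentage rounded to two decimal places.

P = C/r ⇒ r = C/P = €1.69/€13.74 = 0.122999

12.30%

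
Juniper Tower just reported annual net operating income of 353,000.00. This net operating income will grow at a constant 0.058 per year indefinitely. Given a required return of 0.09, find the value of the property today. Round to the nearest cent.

11671062.50

D₁ = D₀ × (1 + g) = 353,000.00 × 1.058 = 373,474.0000
Growing perpetuity: P = D₁ / (r − g) = 373,474.0000 / (0.09 − 0.058) = 11,671,062.50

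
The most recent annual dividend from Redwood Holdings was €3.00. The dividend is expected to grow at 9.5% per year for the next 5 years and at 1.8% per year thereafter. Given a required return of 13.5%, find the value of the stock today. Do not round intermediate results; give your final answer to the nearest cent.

D_1 = 3.28500
D_2 = 3.59707
D_3 = 3.93880
D_4 = 4.31298
D_5 = 4.72272
Terminal value at year 5: TV = D_5×(1+g_2)/(r−g_2) = 4.80773/0.117 = 41.09167
P_0 = D_1/(1+r)^1 + D_2/(1+r)^2 + D_3/(1+r)^3 + D_4/(1+r)^4 + D_5/(1+r)^5 + TV/(1+r)^5
    = 2.89427 + 2.79227 + 2.69387 + 2.59893 + 2.50734 + 21.81597 = 35.30264

€35.30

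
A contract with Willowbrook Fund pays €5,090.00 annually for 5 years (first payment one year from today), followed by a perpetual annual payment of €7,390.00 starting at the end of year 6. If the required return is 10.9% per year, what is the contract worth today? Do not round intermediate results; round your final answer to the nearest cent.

€59276.18

PV of 5-year annuity: €5,090.00 × [1 − (1+0.109)^−5] / 0.109 = 18859.53467
Perpetuity value at year 5: €7,390.00 / 0.109 = 67798.16514
PV of perpetuity: 67798.16514 / (1+0.109)^5 = 40416.64034
Total PV = 18859.53467 + 40416.64034 = 59276.17501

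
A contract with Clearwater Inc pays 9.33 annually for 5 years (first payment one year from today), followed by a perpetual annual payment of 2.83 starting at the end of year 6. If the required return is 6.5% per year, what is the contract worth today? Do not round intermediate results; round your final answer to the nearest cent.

70.55

PV of 5-year annuity: 9.33 × [1 − (1+0.065)^−5] / 0.065 = 38.77249
Perpetuity value at year 5: 2.83 / 0.065 = 43.53846
PV of perpetuity: 43.53846 / (1+0.065)^5 = 31.77789
Total PV = 38.77249 + 31.77789 = 70.55038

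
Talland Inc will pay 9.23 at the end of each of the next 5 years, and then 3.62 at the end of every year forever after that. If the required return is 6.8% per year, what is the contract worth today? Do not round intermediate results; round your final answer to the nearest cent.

PV of 5-year annuity: 9.23 × [1 − (1+0.068)^−5] / 0.068 = 38.04835
Perpetuity value at year 5: 3.62 / 0.068 = 53.23529
PV of perpetuity: 53.23529 / (1+0.068)^5 = 38.31276
Total PV = 38.04835 + 38.31276 = 76.36111

76.36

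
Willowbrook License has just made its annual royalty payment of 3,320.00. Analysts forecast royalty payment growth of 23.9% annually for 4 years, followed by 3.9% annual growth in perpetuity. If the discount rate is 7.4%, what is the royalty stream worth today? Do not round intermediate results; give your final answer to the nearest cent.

193789.81

D_1 = 4113.48000
D_2 = 5096.60172
D_3 = 6314.68953
D_4 = 7823.90033
Terminal value at year 4: TV = D_4×(1+g_2)/(r−g_2) = 8129.03244/0.035 = 232258.06977
P_0 = D_1/(1+r)^1 + D_2/(1+r)^2 + D_3/(1+r)^3 + D_4/(1+r)^4 + TV/(1+r)^4
    = 3830.05587 + 4418.47227 + 5097.28784 + 5880.39072 + 174563.59889 = 193789.80559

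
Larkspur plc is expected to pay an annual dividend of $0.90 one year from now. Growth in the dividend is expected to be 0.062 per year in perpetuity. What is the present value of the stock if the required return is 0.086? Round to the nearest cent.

Growing perpetuity: P = D₁ / (r − g) = $0.9000 / (0.086 − 0.062) = $37.50

$37.50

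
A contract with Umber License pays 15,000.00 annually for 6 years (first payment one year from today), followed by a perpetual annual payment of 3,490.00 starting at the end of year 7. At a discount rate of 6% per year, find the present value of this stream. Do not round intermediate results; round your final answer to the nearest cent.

PV of 6-year annuity: 15,000.00 × [1 − (1+0.06)^−6] / 0.06 = 73759.86489
Perpetuity value at year 6: 3,490.00 / 0.06 = 58166.66667
PV of perpetuity: 58166.66667 / (1+0.06)^6 = 41005.20477
Total PV = 73759.86489 + 41005.20477 = 114765.06966

114765.07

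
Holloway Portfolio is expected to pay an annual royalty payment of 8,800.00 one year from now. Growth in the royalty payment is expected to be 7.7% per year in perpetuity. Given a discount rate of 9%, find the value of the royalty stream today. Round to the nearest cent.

Growing perpetuity: P = D₁ / (r − g) = 8,800.0000 / (0.09 − 0.077) = 676,923.08

676923.08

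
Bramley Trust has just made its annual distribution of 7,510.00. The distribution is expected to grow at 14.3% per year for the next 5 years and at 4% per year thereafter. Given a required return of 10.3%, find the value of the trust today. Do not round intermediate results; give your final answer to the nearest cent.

D_1 = 8583.93000
D_2 = 9811.43199
D_3 = 11214.46676
D_4 = 12818.13551
D_5 = 14651.12889
Terminal value at year 5: TV = D_5×(1+g_2)/(r−g_2) = 15237.17405/0.063 = 241859.90549
P_0 = D_1/(1+r)^1 + D_2/(1+r)^2 + D_3/(1+r)^3 + D_4/(1+r)^4 + D_5/(1+r)^5 + TV/(1+r)^5
    = 7782.34814 + 8064.57292 + 8357.03250 + 8660.09804 + 8974.15418 + 148144.76747 = 189982.97324

189982.97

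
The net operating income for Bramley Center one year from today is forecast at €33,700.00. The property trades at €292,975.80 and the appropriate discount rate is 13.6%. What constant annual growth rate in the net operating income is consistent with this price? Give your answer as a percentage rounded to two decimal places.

P = D₁/(r−g) ⇒ g = r − D₁/P = 0.136 − €33,700.00/€292,975.80 = 0.020973

2.10%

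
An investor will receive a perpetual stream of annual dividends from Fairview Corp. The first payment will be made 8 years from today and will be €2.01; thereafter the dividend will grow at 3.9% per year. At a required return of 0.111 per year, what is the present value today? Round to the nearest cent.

€13.36

Value at end of year 7: C₁ / (r − g) = €2.01 / (0.111 − 0.039) = €27.9167
Discount to today: PV = €27.9167 / (1 + 0.111)^7 = €27.9167 / 2.089288 = €13.36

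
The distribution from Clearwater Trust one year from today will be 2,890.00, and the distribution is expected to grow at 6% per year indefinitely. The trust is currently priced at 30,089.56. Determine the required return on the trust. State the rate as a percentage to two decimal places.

P = D₁/(r − g) ⇒ r = D₁/P + g = 2,890.0000/30,089.56 + 0.06 = 0.096047 + 0.06 = 0.156047

15.60%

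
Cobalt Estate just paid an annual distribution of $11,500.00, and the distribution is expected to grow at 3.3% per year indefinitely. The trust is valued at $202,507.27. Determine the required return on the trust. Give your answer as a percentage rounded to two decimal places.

9.17%

D₁ = $11,500.00 × 1.033 = $11,879.5000
P = D₁/(r − g) ⇒ r = D₁/P + g = $11,879.5000/$202,507.27 + 0.033 = 0.058662 + 0.033 = 0.091662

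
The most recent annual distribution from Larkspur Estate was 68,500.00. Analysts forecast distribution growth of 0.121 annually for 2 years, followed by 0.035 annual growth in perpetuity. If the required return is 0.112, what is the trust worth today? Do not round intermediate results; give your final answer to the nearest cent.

D_1 = 76788.50000
D_2 = 86079.90850
Terminal value at year 2: TV = D_2×(1+g_2)/(r−g_2) = 89092.70530/0.077 = 1157048.12075
P_0 = D_1/(1+r)^1 + D_2/(1+r)^2 + TV/(1+r)^2
    = 69054.40647 + 69613.30005 + 935711.24096 = 1074378.94749

1074378.95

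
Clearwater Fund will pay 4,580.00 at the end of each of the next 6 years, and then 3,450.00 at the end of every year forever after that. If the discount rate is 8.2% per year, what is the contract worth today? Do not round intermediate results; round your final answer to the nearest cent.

47265.48

PV of 6-year annuity: 4,580.00 × [1 − (1+0.082)^−6] / 0.082 = 21044.93794
Perpetuity value at year 6: 3,450.00 / 0.082 = 42073.17073
PV of perpetuity: 42073.17073 / (1+0.082)^6 = 26220.54281
Total PV = 21044.93794 + 26220.54281 = 47265.48075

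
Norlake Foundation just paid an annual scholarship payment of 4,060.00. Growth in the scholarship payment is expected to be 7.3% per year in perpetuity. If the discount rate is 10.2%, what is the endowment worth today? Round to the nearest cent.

D₁ = D₀ × (1 + g) = 4,060.00 × 1.073 = 4,356.3800
Growing perpetuity: P = D₁ / (r − g) = 4,356.3800 / (0.102 − 0.073) = 150,220.00

150220.00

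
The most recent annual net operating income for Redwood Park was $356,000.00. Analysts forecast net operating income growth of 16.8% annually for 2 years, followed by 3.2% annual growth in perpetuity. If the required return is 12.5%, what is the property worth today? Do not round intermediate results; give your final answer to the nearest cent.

D_1 = 415808.00000
D_2 = 485663.74400
Terminal value at year 2: TV = D_2×(1+g_2)/(r−g_2) = 501204.98381/0.093 = 5389300.90116
P_0 = D_1/(1+r)^1 + D_2/(1+r)^2 + TV/(1+r)^2
    = 369607.11111 + 383734.31625 + 4258213.05771 = 5011554.48507

$5011554.49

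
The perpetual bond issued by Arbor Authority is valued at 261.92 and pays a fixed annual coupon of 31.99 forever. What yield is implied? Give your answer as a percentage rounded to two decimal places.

P = C/r ⇒ r = C/P = 31.99/261.92 = 0.122137

12.21%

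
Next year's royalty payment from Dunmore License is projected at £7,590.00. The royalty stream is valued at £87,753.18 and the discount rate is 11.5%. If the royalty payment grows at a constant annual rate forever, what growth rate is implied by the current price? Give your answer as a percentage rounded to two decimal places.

P = D₁/(r−g) ⇒ g = r − D₁/P = 0.115 − £7,590.00/£87,753.18 = 0.028507

2.85%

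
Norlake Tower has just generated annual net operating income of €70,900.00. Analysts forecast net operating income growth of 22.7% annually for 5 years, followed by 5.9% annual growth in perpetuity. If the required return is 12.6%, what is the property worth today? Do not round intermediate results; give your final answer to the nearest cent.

€2183959.85

D_1 = 86994.30000
D_2 = 106742.00610
D_3 = 130972.44148
D_4 = 160703.18570
D_5 = 197182.80886
Terminal value at year 5: TV = D_5×(1+g_2)/(r−g_2) = 208816.59458/0.067 = 3116665.59072
P_0 = D_1/(1+r)^1 + D_2/(1+r)^2 + D_3/(1+r)^3 + D_4/(1+r)^4 + D_5/(1+r)^5 + TV/(1+r)^5
    = 77259.59147 + 84189.62588 + 91741.27083 + 99970.28358 + 108937.42269 + 1721861.65115 = 2183959.84560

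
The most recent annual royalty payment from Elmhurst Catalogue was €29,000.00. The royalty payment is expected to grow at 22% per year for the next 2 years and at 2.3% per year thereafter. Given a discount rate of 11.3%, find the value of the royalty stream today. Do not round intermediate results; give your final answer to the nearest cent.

D_1 = 35380.00000
D_2 = 43163.60000
Terminal value at year 2: TV = D_2×(1+g_2)/(r−g_2) = 44156.36280/0.09 = 490626.25333
P_0 = D_1/(1+r)^1 + D_2/(1+r)^2 + TV/(1+r)^2
    = 31787.96047 + 34843.94588 + 396059.51823 = 462691.42458

€462691.42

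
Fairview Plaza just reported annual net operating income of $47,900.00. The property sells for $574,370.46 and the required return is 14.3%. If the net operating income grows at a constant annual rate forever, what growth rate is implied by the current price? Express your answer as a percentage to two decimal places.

P = D₀(1+g)/(r−g) ⇒ P(r−g) = D₀(1+g) ⇒ g(P+D₀) = P·r − D₀
g = (P·r − D₀)/(P + D₀) = ($574,370.46×0.143 − $47,900.00) / ($574,370.46 + $47,900.00) = 0.055016

5.50%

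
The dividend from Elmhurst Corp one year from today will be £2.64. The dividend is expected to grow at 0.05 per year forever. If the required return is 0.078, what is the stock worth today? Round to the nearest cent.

£94.29

Growing perpetuity: P = D₁ / (r − g) = £2.6400 / (0.078 − 0.05) = £94.29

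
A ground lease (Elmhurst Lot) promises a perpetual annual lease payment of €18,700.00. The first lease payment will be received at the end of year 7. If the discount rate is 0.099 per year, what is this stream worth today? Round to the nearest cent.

Value at end of year 6: C / r = €18,700.00 / 0.099 = €188,888.8889
Discount to today: PV = €188,888.8889 / (1 + 0.099)^6 = €188,888.8889 / 1.761920 = €107,206.29

€107206.29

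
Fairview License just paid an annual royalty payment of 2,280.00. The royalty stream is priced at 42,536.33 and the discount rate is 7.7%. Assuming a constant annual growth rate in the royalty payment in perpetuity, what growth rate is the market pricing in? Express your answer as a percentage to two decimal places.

P = D₀(1+g)/(r−g) ⇒ P(r−g) = D₀(1+g) ⇒ g(P+D₀) = P·r − D₀
g = (P·r − D₀)/(P + D₀) = (42,536.33×0.077 − 2,280.00) / (42,536.33 + 2,280.00) = 0.022208

2.22%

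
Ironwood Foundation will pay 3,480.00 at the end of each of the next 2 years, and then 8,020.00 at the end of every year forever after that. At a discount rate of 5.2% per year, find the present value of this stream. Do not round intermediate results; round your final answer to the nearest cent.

PV of 2-year annuity: 3,480.00 × [1 − (1+0.052)^−2] / 0.052 = 6452.45703
Perpetuity value at year 2: 8,020.00 / 0.052 = 154230.76923
PV of perpetuity: 154230.76923 / (1+0.052)^2 = 139360.45160
Total PV = 6452.45703 + 139360.45160 = 145812.90863

145812.91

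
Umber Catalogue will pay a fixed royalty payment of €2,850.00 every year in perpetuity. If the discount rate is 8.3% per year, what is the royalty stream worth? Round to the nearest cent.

€34337.35

Level perpetuity: PV = C / r = €2,850.00 / 0.083 = €34,337.35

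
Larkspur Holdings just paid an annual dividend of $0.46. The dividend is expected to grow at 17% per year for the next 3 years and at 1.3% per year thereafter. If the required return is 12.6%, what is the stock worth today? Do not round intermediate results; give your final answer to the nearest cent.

$6.12

D_1 = 0.53820
D_2 = 0.62969
D_3 = 0.73674
Terminal value at year 3: TV = D_3×(1+g_2)/(r−g_2) = 0.74632/0.113 = 6.60460
P_0 = D_1/(1+r)^1 + D_2/(1+r)^2 + D_3/(1+r)^3 + TV/(1+r)^3
    = 0.47798 + 0.49665 + 0.51606 + 4.62627 = 6.11696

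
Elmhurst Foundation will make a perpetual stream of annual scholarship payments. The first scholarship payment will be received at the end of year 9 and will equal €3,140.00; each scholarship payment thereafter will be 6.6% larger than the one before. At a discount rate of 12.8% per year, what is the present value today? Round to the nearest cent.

€19322.58

Value at end of year 8: C₁ / (r − g) = €3,140.00 / (0.128 − 0.066) = €50,645.1613
Discount to today: PV = €50,645.1613 / (1 + 0.128)^8 = €50,645.1613 / 2.621035 = €19,322.58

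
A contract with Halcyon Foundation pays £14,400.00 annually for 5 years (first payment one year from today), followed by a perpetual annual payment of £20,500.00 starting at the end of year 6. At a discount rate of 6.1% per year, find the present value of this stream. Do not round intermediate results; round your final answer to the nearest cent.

£310439.91

PV of 5-year annuity: £14,400.00 × [1 − (1+0.061)^−5] / 0.061 = 60493.37923
Perpetuity value at year 5: £20,500.00 / 0.061 = 336065.57377
PV of perpetuity: 336065.57377 / (1+0.061)^5 = 249946.52695
Total PV = 60493.37923 + 249946.52695 = 310439.90618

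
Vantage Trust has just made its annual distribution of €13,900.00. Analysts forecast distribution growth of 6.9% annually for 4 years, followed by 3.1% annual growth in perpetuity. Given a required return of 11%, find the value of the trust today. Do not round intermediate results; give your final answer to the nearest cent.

D_1 = 14859.10000
D_2 = 15884.37790
D_3 = 16980.39998
D_4 = 18152.04757
Terminal value at year 4: TV = D_4×(1+g_2)/(r−g_2) = 18714.76105/0.079 = 236895.70947
P_0 = D_1/(1+r)^1 + D_2/(1+r)^2 + D_3/(1+r)^3 + D_4/(1+r)^4 + TV/(1+r)^4
    = 13386.57658 + 12892.11744 + 12415.92211 + 11957.31598 + 156050.54147 = 206702.47358

€206702.47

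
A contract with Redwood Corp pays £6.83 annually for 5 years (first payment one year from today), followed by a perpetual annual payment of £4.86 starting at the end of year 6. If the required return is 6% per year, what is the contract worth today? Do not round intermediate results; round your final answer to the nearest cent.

£89.30

PV of 5-year annuity: £6.83 × [1 − (1+0.06)^−5] / 0.06 = 28.77044
Perpetuity value at year 5: £4.86 / 0.06 = 81.00000
PV of perpetuity: 81.00000 / (1+0.06)^5 = 60.52791
Total PV = 28.77044 + 60.52791 = 89.29836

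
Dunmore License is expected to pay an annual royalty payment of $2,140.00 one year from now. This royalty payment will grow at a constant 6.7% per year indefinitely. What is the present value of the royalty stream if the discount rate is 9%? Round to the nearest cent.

$93043.48

Growing perpetuity: P = D₁ / (r − g) = $2,140.0000 / (0.09 − 0.067) = $93,043.48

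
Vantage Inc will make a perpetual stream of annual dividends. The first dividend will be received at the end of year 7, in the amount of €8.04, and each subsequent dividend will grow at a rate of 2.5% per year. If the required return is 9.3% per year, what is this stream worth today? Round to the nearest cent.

Value at end of year 6: C₁ / (r − g) = €8.04 / (0.093 − 0.025) = €118.2353
Discount to today: PV = €118.2353 / (1 + 0.093)^6 = €118.2353 / 1.704987 = €69.35

€69.35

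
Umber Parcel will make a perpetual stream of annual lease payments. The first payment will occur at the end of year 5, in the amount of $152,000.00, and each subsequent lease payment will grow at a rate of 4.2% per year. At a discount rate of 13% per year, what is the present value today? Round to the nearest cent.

Value at end of year 4: C₁ / (r − g) = $152,000.00 / (0.13 − 0.042) = $1,727,272.7273
Discount to today: PV = $1,727,272.7273 / (1 + 0.13)^4 = $1,727,272.7273 / 1.630474 = $1,059,368.71

$1059368.71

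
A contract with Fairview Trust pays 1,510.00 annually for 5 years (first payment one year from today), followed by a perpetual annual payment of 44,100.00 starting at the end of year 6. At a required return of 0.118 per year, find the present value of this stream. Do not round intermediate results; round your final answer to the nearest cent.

219437.67

PV of 5-year annuity: 1,510.00 × [1 − (1+0.118)^−5] / 0.118 = 5470.28952
Perpetuity value at year 5: 44,100.00 / 0.118 = 373728.81356
PV of perpetuity: 373728.81356 / (1+0.118)^5 = 213967.37782
Total PV = 5470.28952 + 213967.37782 = 219437.66734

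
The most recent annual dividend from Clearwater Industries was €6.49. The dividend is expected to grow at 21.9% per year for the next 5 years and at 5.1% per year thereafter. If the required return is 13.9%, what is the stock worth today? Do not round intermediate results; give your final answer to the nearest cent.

D_1 = 7.91131
D_2 = 9.64389
D_3 = 11.75590
D_4 = 14.33044
D_5 = 17.46881
Terminal value at year 5: TV = D_5×(1+g_2)/(r−g_2) = 18.35972/0.088 = 208.63313
P_0 = D_1/(1+r)^1 + D_2/(1+r)^2 + D_3/(1+r)^3 + D_4/(1+r)^4 + D_5/(1+r)^5 + TV/(1+r)^5
    = 6.94584 + 7.43369 + 7.95581 + 8.51461 + 9.11265 + 108.83401 = 148.79662

€148.80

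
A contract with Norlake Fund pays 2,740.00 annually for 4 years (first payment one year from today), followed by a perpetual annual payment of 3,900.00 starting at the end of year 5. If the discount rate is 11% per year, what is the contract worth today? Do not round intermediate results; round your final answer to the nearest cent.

PV of 4-year annuity: 2,740.00 × [1 − (1+0.11)^−4] / 0.11 = 8500.70119
Perpetuity value at year 4: 3,900.00 / 0.11 = 35454.54545
PV of perpetuity: 35454.54545 / (1+0.11)^4 = 23355.00727
Total PV = 8500.70119 + 23355.00727 = 31855.70845

31855.71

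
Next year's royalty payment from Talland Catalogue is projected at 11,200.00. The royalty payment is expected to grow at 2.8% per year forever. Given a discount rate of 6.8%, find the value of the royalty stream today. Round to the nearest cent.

280000.00

Growing perpetuity: P = D₁ / (r − g) = 11,200.0000 / (0.068 − 0.028) = 280,000.00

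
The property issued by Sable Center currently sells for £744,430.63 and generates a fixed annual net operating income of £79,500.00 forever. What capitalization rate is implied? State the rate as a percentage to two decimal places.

10.68%

P = C/r ⇒ r = C/P = £79,500.00/£744,430.63 = 0.106793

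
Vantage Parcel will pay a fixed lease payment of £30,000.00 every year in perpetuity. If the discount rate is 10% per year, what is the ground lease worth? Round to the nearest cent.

Level perpetuity: PV = C / r = £30,000.00 / 0.1 = £300,000.00

£300000.00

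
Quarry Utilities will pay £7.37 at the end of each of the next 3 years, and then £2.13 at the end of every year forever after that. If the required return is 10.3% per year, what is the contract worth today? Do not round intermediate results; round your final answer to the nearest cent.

£33.64

PV of 3-year annuity: £7.37 × [1 − (1+0.103)^−3] / 0.103 = 18.23173
Perpetuity value at year 3: £2.13 / 0.103 = 20.67961
PV of perpetuity: 20.67961 / (1+0.103)^3 = 15.41047
Total PV = 18.23173 + 15.41047 = 33.64220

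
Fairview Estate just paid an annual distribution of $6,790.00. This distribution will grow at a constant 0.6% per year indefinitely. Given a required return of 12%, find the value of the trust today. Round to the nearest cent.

D₁ = D₀ × (1 + g) = $6,790.00 × 1.006 = $6,830.7400
Growing perpetuity: P = D₁ / (r − g) = $6,830.7400 / (0.12 − 0.006) = $59,918.77

$59918.77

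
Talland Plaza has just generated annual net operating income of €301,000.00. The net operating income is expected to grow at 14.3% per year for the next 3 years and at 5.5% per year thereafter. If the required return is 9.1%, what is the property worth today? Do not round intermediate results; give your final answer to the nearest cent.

€11135184.50

D_1 = 344043.00000
D_2 = 393241.14900
D_3 = 449474.63331
Terminal value at year 3: TV = D_3×(1+g_2)/(r−g_2) = 474195.73814/0.036 = 13172103.83719
P_0 = D_1/(1+r)^1 + D_2/(1+r)^2 + D_3/(1+r)^3 + TV/(1+r)^3
    = 315346.47113 + 330376.73373 + 346123.37915 + 10143337.91675 = 11135184.50076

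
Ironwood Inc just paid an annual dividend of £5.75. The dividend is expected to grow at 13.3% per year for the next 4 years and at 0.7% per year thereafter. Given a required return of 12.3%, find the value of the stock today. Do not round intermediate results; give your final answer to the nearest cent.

D_1 = 6.51475
D_2 = 7.38121
D_3 = 8.36291
D_4 = 9.47518
Terminal value at year 4: TV = D_4×(1+g_2)/(r−g_2) = 9.54151/0.116 = 82.25437
P_0 = D_1/(1+r)^1 + D_2/(1+r)^2 + D_3/(1+r)^3 + D_4/(1+r)^4 + TV/(1+r)^4
    = 5.80120 + 5.85286 + 5.90498 + 5.95756 + 51.71779 = 75.23439

£75.23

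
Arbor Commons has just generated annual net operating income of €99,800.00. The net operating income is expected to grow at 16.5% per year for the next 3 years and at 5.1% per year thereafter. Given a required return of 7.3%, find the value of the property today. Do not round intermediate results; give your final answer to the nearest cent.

D_1 = 116267.00000
D_2 = 135451.05500
D_3 = 157800.47908
Terminal value at year 3: TV = D_3×(1+g_2)/(r−g_2) = 165848.30351/0.022 = 7538559.25036
P_0 = D_1/(1+r)^1 + D_2/(1+r)^2 + D_3/(1+r)^3 + TV/(1+r)^3
    = 108356.94315 + 117647.56642 + 127734.77622 + 6102238.62744 = 6455977.91323

€6455977.91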